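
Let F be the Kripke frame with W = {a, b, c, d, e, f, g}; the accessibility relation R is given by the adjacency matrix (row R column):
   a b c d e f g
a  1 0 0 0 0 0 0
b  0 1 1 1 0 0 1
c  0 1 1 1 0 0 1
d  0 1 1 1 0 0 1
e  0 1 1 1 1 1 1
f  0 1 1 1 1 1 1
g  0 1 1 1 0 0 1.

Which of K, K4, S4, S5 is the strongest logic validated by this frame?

S4

Transitive (axiom 4): yes — every two-step R-path is closed by a direct edge.
Reflexive (axiom T): yes — every world is R-related to itself.
Euclidean (axiom 5): no — e R b and e R f, but not b R f.
So F validates K, K4, S4; S5 would additionally require R to be Euclidean. The strongest is S4.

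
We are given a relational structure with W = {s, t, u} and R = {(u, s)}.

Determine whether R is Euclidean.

No

Euclidean: no — u R s and u R s, but not s R s.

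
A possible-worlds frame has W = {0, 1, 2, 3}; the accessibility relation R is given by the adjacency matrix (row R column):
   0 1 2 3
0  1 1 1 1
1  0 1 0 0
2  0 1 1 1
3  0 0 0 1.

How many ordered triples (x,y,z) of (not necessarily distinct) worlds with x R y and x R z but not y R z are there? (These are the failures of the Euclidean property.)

Enumerating: (0,1,0), (0,1,2), (0,1,3), (0,2,0), (0,3,0), (0,3,1), (0,3,2), (2,1,2), (2,1,3), (2,3,1), (2,3,2).

11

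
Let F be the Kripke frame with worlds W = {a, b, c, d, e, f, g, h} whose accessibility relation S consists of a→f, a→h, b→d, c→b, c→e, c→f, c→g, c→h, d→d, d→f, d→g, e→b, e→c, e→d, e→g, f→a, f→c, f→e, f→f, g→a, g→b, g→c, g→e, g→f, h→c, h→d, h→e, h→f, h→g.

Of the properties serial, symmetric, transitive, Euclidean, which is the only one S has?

serial

Serial: yes — every world has a successor (e.g. a S f).
Symmetric: no — a S h but not h S a.
Transitive: no — a S f and f S c, but not a S c.
Euclidean: no — a S f and a S h, but not f S h.
Only serial holds.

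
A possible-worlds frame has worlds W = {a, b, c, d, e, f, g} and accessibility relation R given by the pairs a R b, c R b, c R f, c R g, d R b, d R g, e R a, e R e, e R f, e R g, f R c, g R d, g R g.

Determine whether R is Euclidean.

No

Euclidean: no — c R b and c R f, but not b R f.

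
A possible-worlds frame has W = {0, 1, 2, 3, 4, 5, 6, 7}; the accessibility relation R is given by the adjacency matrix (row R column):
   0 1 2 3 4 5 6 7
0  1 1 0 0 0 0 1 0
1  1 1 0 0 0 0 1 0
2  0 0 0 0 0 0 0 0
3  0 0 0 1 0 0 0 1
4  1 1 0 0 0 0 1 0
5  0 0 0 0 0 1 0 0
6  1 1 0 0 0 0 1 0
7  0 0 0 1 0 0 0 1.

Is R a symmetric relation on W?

Symmetric: no — 4 R 0 but not 0 R 4.

No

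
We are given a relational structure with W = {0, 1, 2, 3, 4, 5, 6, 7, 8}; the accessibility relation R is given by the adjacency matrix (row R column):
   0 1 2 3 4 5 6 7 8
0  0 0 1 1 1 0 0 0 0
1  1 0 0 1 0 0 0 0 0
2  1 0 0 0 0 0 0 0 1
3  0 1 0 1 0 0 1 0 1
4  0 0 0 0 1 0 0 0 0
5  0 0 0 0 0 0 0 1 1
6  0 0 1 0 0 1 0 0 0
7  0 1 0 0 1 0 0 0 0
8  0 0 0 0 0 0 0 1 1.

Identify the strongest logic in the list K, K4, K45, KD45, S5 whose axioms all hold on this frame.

Transitive (axiom 4): no — 0 R 2 and 2 R 8, but not 0 R 8.
Euclidean (axiom 5): no — 0 R 2 and 0 R 3, but not 2 R 3.
Serial (axiom D): yes — every world has a successor (e.g. 0 R 2).
Reflexive (axiom T): no — 0 is not related to itself.
So F validates K; K4 would additionally require R to be transitive. The strongest is K.

K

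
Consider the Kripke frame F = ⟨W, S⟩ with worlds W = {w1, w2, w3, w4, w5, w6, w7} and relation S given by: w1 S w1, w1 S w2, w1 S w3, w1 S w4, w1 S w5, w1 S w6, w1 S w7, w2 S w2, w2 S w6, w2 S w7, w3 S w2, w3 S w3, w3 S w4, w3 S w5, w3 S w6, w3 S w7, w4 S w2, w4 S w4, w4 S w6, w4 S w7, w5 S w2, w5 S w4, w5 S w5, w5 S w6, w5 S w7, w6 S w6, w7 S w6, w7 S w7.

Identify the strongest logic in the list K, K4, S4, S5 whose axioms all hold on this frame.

S4

Transitive (axiom 4): yes — every two-step S-path is closed by a direct edge.
Reflexive (axiom T): yes — every world is S-related to itself.
Euclidean (axiom 5): no — w1 S w2 and w1 S w3, but not w2 S w3.
So F validates K, K4, S4; S5 would additionally require S to be Euclidean. The strongest is S4.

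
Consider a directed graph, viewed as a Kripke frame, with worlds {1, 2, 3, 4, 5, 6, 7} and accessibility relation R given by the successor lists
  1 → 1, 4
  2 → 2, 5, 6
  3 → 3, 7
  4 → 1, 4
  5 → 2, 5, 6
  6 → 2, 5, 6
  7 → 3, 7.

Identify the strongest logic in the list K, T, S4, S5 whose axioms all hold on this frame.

Reflexive (axiom T): yes — every world is R-related to itself.
Transitive (axiom 4): yes — every two-step R-path is closed by a direct edge.
Euclidean (axiom 5): yes — any two successors of a common world are R-related.
So F validates K, T, S4, S5. The strongest is S5.

S5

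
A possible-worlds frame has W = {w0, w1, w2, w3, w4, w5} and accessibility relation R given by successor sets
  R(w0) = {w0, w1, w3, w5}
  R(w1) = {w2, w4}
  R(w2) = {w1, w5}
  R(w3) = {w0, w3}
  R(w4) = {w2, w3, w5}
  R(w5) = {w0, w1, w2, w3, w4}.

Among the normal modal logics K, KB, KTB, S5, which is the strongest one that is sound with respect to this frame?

Symmetric (axiom B): no — w0 R w1 but not w1 R w0.
Reflexive (axiom T): no — w1 is not related to itself.
Euclidean (axiom 5): no — w0 R w1 and w0 R w3, but not w1 R w3.
So F validates K; KB would additionally require R to be symmetric. The strongest is K.

K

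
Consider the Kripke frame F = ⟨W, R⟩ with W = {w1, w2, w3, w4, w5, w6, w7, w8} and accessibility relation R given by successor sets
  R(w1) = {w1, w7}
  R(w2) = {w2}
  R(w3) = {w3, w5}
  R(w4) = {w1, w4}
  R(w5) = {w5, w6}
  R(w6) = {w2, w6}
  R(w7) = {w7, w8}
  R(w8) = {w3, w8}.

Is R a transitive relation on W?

No

Transitive: no — w1 R w7 and w7 R w8, but not w1 R w8.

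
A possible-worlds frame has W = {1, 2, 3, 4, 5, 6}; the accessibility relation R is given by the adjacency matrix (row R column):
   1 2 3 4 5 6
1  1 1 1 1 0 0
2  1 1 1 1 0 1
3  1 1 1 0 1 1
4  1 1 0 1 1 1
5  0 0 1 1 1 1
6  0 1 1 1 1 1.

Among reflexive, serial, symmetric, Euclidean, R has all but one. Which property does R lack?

Euclidean

Reflexive: yes — every world is R-related to itself.
Serial: yes — every world has a successor (e.g. 1 R 1).
Symmetric: yes — every pair in R has its reverse in R.
Euclidean: no — 1 R 3 and 1 R 4, but not 3 R 4.
Only Euclidean fails.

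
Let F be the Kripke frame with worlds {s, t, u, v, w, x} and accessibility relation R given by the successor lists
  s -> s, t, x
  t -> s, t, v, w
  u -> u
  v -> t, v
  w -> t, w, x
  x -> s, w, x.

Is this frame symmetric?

Symmetric: yes — every pair in R has its reverse in R.

Yes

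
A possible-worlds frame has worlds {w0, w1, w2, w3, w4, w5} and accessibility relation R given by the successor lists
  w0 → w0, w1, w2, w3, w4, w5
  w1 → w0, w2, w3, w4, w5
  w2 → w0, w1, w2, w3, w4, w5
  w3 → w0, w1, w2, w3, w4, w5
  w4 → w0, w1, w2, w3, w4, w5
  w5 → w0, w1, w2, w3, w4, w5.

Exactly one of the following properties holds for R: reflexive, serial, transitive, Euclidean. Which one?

Reflexive: no — w1 is not related to itself.
Serial: yes — every world has a successor (e.g. w0 R w0).
Transitive: no — w1 R w0 and w0 R w1, but not w1 R w1.
Euclidean: no — w0 R w1 and w0 R w1, but not w1 R w1.
Only serial holds.

serial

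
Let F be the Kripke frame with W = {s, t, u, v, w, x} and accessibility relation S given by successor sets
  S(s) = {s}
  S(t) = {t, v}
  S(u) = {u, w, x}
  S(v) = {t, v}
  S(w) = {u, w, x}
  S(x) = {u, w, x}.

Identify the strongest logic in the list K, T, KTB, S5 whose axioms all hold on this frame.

Reflexive (axiom T): yes — every world is S-related to itself.
Symmetric (axiom B): yes — every pair in S has its reverse in S.
Euclidean (axiom 5): yes — any two successors of a common world are S-related.
So F validates K, T, KTB, S5. The strongest is S5.

S5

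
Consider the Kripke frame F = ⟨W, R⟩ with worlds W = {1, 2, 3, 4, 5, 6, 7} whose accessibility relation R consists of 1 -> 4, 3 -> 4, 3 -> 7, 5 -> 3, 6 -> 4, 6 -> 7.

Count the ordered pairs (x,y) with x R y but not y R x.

Enumerating: (1,4), (3,4), (3,7), (5,3), (6,4), (6,7).

6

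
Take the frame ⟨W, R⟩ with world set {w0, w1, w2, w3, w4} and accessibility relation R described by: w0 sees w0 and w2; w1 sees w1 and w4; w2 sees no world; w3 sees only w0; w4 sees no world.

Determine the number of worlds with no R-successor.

2

Enumerating: w2, w4.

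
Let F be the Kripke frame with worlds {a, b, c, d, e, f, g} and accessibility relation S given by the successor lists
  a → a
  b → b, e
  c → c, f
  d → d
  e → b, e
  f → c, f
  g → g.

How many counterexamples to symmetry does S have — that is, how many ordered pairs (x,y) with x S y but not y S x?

S is symmetric; there are no such tuples.

0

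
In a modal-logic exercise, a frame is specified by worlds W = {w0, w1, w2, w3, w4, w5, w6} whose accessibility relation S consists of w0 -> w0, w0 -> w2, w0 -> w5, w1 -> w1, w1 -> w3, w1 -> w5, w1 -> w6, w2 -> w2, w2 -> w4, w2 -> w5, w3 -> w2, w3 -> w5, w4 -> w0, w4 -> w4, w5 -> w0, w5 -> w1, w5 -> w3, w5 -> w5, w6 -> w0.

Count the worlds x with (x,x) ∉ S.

2

Enumerating: w3, w6.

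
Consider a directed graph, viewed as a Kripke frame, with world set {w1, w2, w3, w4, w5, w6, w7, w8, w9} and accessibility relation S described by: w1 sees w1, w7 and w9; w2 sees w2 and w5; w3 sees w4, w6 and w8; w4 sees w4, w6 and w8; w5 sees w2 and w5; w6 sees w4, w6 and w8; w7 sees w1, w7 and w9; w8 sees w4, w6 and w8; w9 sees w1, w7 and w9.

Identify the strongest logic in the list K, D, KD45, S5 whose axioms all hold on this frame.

Serial (axiom D): yes — every world has a successor (e.g. w1 S w1).
Euclidean (axiom 5): yes — any two successors of a common world are S-related.
Transitive (axiom 4): yes — every two-step S-path is closed by a direct edge.
Reflexive (axiom T): no — w3 is not related to itself.
So F validates K, D, KD45; S5 would additionally require S to be reflexive. The strongest is KD45.

KD45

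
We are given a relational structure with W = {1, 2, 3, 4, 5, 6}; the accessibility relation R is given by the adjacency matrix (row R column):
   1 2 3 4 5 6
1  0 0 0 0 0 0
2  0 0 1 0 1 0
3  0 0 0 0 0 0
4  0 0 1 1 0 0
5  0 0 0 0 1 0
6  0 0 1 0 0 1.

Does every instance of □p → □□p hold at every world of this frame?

Yes

The schema 4 characterises exactly the transitive frames.
Transitive: yes — every two-step R-path is closed by a direct edge.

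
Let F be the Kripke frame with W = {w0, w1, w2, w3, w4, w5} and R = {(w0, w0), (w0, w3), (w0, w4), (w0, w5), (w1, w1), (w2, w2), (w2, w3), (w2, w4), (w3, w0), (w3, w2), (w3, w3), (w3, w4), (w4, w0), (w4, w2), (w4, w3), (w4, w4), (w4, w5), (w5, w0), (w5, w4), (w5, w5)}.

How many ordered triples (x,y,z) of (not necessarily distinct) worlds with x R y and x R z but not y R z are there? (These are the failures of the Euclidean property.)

10

Enumerating: (w0,w3,w5), (w0,w5,w3), (w3,w0,w2), (w3,w2,w0), (w4,w0,w2), (w4,w2,w0), (w4,w2,w5), (w4,w3,w5), (w4,w5,w2), (w4,w5,w3).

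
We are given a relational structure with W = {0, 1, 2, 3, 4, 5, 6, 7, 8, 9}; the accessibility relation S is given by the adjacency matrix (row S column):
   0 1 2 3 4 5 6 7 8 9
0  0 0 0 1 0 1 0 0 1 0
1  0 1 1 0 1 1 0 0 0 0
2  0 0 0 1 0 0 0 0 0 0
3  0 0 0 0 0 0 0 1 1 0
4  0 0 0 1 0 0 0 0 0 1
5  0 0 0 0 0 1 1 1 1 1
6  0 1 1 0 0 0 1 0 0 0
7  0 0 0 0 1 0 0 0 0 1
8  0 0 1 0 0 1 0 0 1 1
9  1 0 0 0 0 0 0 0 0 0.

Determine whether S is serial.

Serial: yes — every world has a successor (e.g. 0 S 3).

Yes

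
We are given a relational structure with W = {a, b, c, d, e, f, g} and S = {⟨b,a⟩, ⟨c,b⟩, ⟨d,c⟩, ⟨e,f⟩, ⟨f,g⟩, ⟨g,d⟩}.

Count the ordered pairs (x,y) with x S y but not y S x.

6

Enumerating: (b,a), (c,b), (d,c), (e,f), (f,g), (g,d).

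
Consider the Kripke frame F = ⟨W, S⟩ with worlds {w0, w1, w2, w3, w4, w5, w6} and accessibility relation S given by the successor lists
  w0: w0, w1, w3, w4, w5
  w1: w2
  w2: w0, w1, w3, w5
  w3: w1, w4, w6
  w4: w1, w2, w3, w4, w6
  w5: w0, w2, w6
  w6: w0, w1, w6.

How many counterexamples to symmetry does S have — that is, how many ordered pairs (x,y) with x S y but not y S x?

Enumerating: (w0,w1), (w0,w3), (w0,w4), (w2,w0), (w2,w3), (w3,w1), (w3,w6), (w4,w1), (w4,w2), (w4,w6), (w5,w6), (w6,w0), (w6,w1).

13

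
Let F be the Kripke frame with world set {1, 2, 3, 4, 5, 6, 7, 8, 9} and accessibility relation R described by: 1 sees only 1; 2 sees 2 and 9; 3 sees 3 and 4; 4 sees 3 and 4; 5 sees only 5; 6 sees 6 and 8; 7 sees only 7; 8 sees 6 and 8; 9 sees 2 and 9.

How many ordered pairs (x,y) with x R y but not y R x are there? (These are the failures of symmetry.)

0

R is symmetric; there are no such tuples.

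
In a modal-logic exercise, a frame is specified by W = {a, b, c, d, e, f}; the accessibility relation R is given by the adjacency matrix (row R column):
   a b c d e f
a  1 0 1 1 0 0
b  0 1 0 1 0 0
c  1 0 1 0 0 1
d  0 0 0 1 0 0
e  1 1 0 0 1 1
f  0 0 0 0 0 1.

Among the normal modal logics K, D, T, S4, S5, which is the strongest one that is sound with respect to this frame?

Serial (axiom D): yes — every world has a successor (e.g. a R a).
Reflexive (axiom T): yes — every world is R-related to itself.
Transitive (axiom 4): no — a R c and c R f, but not a R f.
Euclidean (axiom 5): no — a R c and a R d, but not c R d.
So F validates K, D, T; S4 would additionally require R to be transitive. The strongest is T.

T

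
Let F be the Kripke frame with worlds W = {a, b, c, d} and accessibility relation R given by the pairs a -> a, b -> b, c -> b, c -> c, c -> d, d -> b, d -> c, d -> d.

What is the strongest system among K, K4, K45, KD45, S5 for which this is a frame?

K4

Transitive (axiom 4): yes — every two-step R-path is closed by a direct edge.
Euclidean (axiom 5): no — c R b and c R d, but not b R d.
Serial (axiom D): yes — every world has a successor (e.g. a R a).
Reflexive (axiom T): yes — every world is R-related to itself.
So F validates K, K4; K45 would additionally require R to be Euclidean. The strongest is K4.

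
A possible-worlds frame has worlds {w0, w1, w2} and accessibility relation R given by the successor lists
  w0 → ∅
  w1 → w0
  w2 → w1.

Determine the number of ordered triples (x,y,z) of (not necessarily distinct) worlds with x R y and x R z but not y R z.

2

Enumerating: (w1,w0,w0), (w2,w1,w1).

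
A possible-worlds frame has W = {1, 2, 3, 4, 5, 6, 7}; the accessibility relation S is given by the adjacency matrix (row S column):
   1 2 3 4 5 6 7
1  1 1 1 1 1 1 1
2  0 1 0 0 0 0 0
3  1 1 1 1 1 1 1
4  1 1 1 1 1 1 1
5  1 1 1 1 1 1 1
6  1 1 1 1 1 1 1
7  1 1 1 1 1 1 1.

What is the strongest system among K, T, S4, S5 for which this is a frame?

S4

Reflexive (axiom T): yes — every world is S-related to itself.
Transitive (axiom 4): yes — every two-step S-path is closed by a direct edge.
Euclidean (axiom 5): no — 1 S 2 and 1 S 3, but not 2 S 3.
So F validates K, T, S4; S5 would additionally require S to be Euclidean. The strongest is S4.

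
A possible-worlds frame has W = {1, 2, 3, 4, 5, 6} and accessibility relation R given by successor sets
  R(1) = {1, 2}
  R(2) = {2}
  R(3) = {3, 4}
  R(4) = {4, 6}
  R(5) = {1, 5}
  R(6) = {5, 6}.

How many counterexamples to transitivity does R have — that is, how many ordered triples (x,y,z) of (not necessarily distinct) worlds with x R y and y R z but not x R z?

Enumerating: (3,4,6), (4,6,5), (5,1,2), (6,5,1).

4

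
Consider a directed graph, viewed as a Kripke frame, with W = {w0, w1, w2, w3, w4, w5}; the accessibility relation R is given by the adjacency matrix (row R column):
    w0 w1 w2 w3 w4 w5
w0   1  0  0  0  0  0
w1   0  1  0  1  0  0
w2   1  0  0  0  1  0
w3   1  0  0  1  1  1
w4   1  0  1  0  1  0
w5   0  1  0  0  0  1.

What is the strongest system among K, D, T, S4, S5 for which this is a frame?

D

Serial (axiom D): yes — every world has a successor (e.g. w0 R w0).
Reflexive (axiom T): no — w2 is not related to itself.
Transitive (axiom 4): no — w1 R w3 and w3 R w0, but not w1 R w0.
Euclidean (axiom 5): no — w2 R w0 and w2 R w4, but not w0 R w4.
So F validates K, D; T would additionally require R to be reflexive. The strongest is D.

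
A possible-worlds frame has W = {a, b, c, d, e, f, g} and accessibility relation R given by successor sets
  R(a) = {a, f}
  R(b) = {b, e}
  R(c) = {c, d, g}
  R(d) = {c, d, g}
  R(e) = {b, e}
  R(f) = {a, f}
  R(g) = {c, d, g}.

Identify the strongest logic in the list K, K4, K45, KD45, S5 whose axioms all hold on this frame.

Transitive (axiom 4): yes — every two-step R-path is closed by a direct edge.
Euclidean (axiom 5): yes — any two successors of a common world are R-related.
Serial (axiom D): yes — every world has a successor (e.g. a R a).
Reflexive (axiom T): yes — every world is R-related to itself.
So F validates K, K4, K45, KD45, S5. The strongest is S5.

S5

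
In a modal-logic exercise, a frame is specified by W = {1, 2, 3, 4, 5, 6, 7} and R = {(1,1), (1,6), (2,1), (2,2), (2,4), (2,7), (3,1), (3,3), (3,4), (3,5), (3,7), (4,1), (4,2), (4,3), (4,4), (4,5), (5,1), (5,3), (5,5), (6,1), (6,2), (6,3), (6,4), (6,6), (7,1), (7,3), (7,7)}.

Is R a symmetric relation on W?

Symmetric: no — 2 R 1 but not 1 R 2.

No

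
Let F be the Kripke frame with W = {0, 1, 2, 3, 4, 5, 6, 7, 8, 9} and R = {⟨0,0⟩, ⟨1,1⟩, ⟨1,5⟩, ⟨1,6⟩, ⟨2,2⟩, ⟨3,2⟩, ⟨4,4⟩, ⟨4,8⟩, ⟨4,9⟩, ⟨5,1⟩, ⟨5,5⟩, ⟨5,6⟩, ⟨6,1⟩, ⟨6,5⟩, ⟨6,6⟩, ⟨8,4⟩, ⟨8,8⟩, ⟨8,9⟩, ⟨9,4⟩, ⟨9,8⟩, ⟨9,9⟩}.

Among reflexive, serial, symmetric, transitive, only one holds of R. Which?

Reflexive: no — 3 is not related to itself.
Serial: no — 7 has no R-successor.
Symmetric: no — 3 R 2 but not 2 R 3.
Transitive: yes — every two-step R-path is closed by a direct edge.
Only transitive holds.

transitive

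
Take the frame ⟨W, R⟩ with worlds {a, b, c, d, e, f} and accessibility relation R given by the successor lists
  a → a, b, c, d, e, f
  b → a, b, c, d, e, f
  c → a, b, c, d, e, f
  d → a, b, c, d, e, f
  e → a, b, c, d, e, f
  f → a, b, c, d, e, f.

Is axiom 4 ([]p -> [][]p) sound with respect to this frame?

The schema 4 characterises exactly the transitive frames.
Transitive: yes — every two-step R-path is closed by a direct edge.

Yes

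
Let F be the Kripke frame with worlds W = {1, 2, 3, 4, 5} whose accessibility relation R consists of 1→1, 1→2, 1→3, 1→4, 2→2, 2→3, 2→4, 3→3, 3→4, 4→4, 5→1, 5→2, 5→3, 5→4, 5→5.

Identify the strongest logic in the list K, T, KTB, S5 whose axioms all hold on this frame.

T

Reflexive (axiom T): yes — every world is R-related to itself.
Symmetric (axiom B): no — 1 R 2 but not 2 R 1.
Euclidean (axiom 5): no — 1 R 3 and 1 R 2, but not 3 R 2.
So F validates K, T; KTB would additionally require R to be symmetric. The strongest is T.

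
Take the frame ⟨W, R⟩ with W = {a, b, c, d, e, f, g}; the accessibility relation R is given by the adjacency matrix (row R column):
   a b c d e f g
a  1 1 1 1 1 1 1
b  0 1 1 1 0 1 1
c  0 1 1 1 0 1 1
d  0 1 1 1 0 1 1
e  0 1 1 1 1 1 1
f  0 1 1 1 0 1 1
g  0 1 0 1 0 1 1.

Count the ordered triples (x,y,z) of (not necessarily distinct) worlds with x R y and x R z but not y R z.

Enumerating: (a,b,a), (a,b,e), (a,c,a), (a,c,e), (a,d,a), (a,d,e), (a,e,a), (a,f,a), (a,f,e), (a,g,a), (a,g,c), (a,g,e), … and 10 more.
Total: 22.

22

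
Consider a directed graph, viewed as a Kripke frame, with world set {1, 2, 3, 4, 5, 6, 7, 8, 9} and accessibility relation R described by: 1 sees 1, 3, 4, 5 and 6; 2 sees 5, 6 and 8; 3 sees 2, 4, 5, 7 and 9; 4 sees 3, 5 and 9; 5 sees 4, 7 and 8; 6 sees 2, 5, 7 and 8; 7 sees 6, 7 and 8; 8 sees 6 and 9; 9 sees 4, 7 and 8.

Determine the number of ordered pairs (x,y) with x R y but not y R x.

15

Enumerating: (1,3), (1,4), (1,5), (1,6), (2,5), (2,8), (3,2), (3,5), (3,7), (3,9), (5,7), (5,8), (6,5), (7,8), (9,7).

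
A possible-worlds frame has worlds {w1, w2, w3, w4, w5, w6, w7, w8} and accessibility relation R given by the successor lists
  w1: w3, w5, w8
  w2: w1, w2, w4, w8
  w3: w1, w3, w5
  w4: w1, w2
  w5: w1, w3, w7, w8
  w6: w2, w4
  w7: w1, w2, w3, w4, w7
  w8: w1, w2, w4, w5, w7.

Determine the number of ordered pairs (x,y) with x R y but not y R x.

Enumerating: (w2,w1), (w4,w1), (w5,w7), (w6,w2), (w6,w4), (w7,w1), (w7,w2), (w7,w3), (w7,w4), (w8,w4), (w8,w7).

11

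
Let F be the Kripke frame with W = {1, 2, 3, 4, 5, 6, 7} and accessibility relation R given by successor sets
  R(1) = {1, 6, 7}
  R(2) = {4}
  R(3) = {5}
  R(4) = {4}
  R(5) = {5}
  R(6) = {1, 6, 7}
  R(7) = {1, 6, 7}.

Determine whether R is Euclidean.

Yes

Euclidean: yes — any two successors of a common world are R-related.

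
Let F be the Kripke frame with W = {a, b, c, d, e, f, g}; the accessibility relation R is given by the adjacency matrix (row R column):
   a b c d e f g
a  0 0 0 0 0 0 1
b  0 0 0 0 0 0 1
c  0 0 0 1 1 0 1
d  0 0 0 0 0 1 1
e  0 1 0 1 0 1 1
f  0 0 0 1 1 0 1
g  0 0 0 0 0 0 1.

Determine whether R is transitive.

Transitive: no — c R d and d R f, but not c R f.

No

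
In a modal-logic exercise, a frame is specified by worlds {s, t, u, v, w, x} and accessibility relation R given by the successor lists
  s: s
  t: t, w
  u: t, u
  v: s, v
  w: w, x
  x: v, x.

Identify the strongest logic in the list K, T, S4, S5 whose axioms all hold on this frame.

Reflexive (axiom T): yes — every world is R-related to itself.
Transitive (axiom 4): no — t R w and w R x, but not t R x.
Euclidean (axiom 5): no — t R w and t R t, but not w R t.
So F validates K, T; S4 would additionally require R to be transitive. The strongest is T.

T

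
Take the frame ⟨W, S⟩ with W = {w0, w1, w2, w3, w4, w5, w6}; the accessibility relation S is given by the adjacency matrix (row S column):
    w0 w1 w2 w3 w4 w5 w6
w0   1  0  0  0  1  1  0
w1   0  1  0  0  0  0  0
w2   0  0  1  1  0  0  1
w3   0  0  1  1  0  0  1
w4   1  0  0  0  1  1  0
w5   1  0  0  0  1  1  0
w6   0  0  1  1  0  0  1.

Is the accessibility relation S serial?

Serial: yes — every world has a successor (e.g. w0 S w0).

Yes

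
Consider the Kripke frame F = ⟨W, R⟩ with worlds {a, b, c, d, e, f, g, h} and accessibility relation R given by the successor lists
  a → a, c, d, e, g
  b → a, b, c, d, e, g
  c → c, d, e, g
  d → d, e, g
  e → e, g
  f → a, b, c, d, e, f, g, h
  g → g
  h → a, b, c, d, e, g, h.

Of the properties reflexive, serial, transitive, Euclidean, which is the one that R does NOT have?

Euclidean

Reflexive: yes — every world is R-related to itself.
Serial: yes — every world has a successor (e.g. a R a).
Transitive: yes — every two-step R-path is closed by a direct edge.
Euclidean: no — a R d and a R c, but not d R c.
Only Euclidean fails.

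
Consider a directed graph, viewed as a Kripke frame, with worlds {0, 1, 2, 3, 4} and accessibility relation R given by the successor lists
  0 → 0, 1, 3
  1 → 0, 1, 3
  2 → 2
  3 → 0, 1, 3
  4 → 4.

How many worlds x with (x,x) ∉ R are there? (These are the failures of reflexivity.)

R is reflexive; there are no such worlds.

0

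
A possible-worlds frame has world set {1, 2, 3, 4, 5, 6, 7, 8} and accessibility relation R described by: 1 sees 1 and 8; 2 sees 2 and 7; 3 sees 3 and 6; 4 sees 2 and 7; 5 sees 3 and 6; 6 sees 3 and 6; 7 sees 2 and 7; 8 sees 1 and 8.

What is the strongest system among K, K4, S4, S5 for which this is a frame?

K4

Transitive (axiom 4): yes — every two-step R-path is closed by a direct edge.
Reflexive (axiom T): no — 4 is not related to itself.
Euclidean (axiom 5): yes — any two successors of a common world are R-related.
So F validates K, K4; S4 would additionally require R to be reflexive. The strongest is K4.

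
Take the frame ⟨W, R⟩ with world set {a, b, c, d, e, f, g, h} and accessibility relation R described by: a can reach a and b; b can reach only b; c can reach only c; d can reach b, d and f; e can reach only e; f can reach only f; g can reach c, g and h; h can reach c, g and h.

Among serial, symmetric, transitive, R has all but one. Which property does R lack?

Serial: yes — every world has a successor (e.g. a R a).
Symmetric: no — a R b but not b R a.
Transitive: yes — every two-step R-path is closed by a direct edge.
Only symmetric fails.

symmetric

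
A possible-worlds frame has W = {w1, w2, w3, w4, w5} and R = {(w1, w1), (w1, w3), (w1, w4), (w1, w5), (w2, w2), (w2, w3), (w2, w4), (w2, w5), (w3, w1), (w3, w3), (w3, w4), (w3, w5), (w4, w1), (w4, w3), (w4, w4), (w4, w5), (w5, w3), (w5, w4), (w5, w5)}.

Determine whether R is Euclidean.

No

Euclidean: no — w3 R w5 and w3 R w1, but not w5 R w1.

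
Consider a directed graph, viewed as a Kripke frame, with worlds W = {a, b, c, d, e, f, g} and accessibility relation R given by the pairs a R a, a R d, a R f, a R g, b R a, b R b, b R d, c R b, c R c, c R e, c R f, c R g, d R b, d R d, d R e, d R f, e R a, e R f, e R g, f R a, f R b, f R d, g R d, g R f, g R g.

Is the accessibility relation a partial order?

No

Reflexive: no — e is not related to itself.
Transitive: no — a R d and d R b, but not a R b.
Antisymmetric: no — a R f and f R a with a ≠ f.
So R is not a partial order.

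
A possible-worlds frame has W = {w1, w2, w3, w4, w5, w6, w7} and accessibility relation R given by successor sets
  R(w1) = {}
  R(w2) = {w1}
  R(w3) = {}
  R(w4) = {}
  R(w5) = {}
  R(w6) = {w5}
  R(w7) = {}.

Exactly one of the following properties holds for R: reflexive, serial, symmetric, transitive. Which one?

transitive

Reflexive: no — w1 is not related to itself.
Serial: no — w1 has no R-successor.
Symmetric: no — w2 R w1 but not w1 R w2.
Transitive: yes — every two-step R-path is closed by a direct edge.
Only transitive holds.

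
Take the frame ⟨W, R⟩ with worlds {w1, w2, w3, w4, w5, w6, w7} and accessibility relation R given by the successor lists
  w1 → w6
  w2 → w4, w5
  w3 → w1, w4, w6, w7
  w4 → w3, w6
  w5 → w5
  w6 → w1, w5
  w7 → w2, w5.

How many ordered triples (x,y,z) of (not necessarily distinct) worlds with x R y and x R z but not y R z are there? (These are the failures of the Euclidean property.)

Enumerating: (w1,w6,w6), (w2,w4,w4), (w2,w4,w5), (w2,w5,w4), (w3,w1,w1), (w3,w1,w4), (w3,w1,w7), (w3,w4,w1), (w3,w4,w4), (w3,w4,w7), (w3,w6,w4), (w3,w6,w6), … and 13 more.
Total: 25.

25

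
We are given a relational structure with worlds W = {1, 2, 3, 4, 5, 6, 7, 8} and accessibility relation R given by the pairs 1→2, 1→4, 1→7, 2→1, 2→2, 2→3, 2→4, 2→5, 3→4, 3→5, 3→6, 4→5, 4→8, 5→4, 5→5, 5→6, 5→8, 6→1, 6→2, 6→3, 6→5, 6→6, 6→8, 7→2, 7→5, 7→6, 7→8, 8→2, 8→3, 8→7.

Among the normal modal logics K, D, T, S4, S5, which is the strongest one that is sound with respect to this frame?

Serial (axiom D): yes — every world has a successor (e.g. 1 R 2).
Reflexive (axiom T): no — 1 is not related to itself.
Transitive (axiom 4): no — 1 R 2 and 2 R 3, but not 1 R 3.
Euclidean (axiom 5): no — 1 R 2 and 1 R 7, but not 2 R 7.
So F validates K, D; T would additionally require R to be reflexive. The strongest is D.

D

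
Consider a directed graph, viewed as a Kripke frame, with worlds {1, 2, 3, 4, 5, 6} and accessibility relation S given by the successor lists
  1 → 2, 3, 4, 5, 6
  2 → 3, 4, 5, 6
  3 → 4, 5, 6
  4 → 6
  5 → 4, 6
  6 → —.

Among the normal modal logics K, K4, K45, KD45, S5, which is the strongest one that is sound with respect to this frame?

Transitive (axiom 4): yes — every two-step S-path is closed by a direct edge.
Euclidean (axiom 5): no — 1 S 3 and 1 S 2, but not 3 S 2.
Serial (axiom D): no — 6 has no S-successor.
Reflexive (axiom T): no — 1 is not related to itself.
So F validates K, K4; K45 would additionally require S to be Euclidean. The strongest is K4.

K4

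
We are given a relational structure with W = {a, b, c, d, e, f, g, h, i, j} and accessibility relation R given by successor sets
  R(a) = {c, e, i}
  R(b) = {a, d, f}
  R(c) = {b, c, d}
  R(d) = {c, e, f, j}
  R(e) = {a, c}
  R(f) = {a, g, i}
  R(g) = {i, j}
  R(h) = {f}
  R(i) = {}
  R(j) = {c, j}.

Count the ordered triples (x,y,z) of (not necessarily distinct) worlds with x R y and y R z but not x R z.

35

Enumerating: (a,c,b), (a,c,d), (a,e,a), (b,a,c), (b,a,e), (b,a,i), (b,d,c), (b,d,e), (b,d,j), (b,f,g), (b,f,i), (c,b,a), … and 23 more.
Total: 35.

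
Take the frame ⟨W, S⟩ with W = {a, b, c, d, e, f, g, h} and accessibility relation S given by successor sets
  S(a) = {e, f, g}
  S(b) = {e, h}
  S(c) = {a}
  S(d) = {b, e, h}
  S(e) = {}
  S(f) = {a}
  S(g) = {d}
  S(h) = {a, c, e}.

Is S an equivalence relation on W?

Reflexive: no — a is not related to itself.
Symmetric: no — a S e but not e S a.
Transitive: no — a S g and g S d, but not a S d.
So S is not an equivalence relation.

No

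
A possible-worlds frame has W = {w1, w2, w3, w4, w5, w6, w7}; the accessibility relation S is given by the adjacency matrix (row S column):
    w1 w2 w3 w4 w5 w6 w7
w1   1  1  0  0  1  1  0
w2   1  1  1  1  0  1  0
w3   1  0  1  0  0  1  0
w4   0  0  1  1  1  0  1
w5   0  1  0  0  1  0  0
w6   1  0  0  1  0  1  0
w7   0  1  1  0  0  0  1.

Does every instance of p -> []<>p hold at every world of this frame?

The schema B characterises exactly the symmetric frames.
Symmetric: no — w1 S w5 but not w5 S w1.

No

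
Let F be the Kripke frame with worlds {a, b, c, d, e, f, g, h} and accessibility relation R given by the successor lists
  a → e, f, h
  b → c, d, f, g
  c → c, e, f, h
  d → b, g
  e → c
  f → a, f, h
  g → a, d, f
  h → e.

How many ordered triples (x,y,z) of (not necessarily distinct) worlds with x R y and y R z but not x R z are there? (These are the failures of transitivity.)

Enumerating: (a,e,c), (a,f,a), (b,c,e), (b,c,h), (b,d,b), (b,f,a), (b,f,h), (b,g,a), (c,f,a), (d,b,c), (d,b,d), (d,b,f), … and 14 more.
Total: 26.

26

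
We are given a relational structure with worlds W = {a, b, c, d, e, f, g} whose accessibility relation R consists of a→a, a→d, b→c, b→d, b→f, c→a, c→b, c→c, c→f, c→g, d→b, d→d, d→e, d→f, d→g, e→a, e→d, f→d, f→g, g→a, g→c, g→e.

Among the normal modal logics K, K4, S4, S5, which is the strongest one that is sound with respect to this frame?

Transitive (axiom 4): no — a R d and d R b, but not a R b.
Reflexive (axiom T): no — b is not related to itself.
Euclidean (axiom 5): no — b R c and b R d, but not c R d.
So F validates K; K4 would additionally require R to be transitive. The strongest is K.

K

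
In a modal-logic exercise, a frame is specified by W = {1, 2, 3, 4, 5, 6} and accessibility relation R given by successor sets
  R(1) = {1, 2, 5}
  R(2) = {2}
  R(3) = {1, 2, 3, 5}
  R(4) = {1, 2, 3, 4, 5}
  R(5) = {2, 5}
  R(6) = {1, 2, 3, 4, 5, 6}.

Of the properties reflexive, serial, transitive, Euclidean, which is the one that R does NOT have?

Reflexive: yes — every world is R-related to itself.
Serial: yes — every world has a successor (e.g. 1 R 1).
Transitive: yes — every two-step R-path is closed by a direct edge.
Euclidean: no — 1 R 2 and 1 R 5, but not 2 R 5.
Only Euclidean fails.

Euclidean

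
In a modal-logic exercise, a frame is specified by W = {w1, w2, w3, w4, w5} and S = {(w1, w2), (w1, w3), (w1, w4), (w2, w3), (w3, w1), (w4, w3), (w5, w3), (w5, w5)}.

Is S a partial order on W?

Reflexive: no — w1 is not related to itself.
Transitive: no — w2 S w3 and w3 S w1, but not w2 S w1.
Antisymmetric: no — w1 S w3 and w3 S w1 with w1 ≠ w3.
So S is not a partial order.

No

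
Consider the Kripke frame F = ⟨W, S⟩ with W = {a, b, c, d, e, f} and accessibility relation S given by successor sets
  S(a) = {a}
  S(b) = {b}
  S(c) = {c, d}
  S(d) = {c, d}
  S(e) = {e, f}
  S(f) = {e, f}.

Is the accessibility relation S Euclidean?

Yes

Euclidean: yes — any two successors of a common world are S-related.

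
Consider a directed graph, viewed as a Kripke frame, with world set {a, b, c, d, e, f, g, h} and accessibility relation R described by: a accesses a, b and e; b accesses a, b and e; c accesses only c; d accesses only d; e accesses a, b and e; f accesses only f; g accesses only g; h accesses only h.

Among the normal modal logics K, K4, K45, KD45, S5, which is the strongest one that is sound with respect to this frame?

Transitive (axiom 4): yes — every two-step R-path is closed by a direct edge.
Euclidean (axiom 5): yes — any two successors of a common world are R-related.
Serial (axiom D): yes — every world has a successor (e.g. a R a).
Reflexive (axiom T): yes — every world is R-related to itself.
So F validates K, K4, K45, KD45, S5. The strongest is S5.

S5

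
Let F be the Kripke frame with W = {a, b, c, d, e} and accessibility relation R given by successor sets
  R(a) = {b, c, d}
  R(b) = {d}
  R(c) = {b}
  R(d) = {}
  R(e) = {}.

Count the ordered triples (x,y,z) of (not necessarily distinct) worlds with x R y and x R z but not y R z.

Enumerating: (a,b,b), (a,b,c), (a,c,c), (a,c,d), (a,d,b), (a,d,c), (a,d,d), (b,d,d), (c,b,b).

9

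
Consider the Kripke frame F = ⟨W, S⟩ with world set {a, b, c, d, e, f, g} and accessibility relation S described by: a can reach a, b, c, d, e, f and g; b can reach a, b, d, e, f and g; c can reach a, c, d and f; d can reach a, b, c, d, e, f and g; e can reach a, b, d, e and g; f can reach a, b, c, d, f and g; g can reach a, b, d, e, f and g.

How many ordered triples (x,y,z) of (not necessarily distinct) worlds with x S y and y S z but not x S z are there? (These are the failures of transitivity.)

24

Enumerating: (b,a,c), (b,d,c), (b,f,c), (c,a,b), (c,a,e), (c,a,g), (c,d,b), (c,d,e), (c,d,g), (c,f,b), (c,f,g), (e,a,c), … and 12 more.
Total: 24.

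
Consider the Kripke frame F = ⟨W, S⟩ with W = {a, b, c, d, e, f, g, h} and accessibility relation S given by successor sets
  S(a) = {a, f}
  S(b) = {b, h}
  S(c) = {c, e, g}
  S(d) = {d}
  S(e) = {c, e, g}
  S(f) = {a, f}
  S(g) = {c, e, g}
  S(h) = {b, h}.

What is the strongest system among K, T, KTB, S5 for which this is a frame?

Reflexive (axiom T): yes — every world is S-related to itself.
Symmetric (axiom B): yes — every pair in S has its reverse in S.
Euclidean (axiom 5): yes — any two successors of a common world are S-related.
So F validates K, T, KTB, S5. The strongest is S5.

S5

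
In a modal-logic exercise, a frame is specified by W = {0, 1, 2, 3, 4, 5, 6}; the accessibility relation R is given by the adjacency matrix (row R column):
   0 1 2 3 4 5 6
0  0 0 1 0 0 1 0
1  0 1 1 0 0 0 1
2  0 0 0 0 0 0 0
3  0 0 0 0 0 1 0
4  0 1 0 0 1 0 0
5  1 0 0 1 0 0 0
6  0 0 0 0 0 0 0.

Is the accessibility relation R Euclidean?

No

Euclidean: no — 0 R 2 and 0 R 5, but not 2 R 5.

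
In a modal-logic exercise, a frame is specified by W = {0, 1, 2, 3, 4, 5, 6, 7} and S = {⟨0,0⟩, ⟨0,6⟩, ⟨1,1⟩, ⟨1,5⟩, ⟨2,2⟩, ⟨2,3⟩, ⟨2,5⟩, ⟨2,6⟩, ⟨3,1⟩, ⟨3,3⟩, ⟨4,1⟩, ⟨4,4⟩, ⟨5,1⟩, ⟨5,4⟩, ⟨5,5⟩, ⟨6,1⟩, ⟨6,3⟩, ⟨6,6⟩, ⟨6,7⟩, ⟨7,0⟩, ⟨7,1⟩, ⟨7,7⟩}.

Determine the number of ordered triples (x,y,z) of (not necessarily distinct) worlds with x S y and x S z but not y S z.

24

Enumerating: (0,6,0), (2,3,2), (2,3,5), (2,3,6), (2,5,2), (2,5,3), (2,5,6), (2,6,2), (2,6,5), (3,1,3), (4,1,4), (5,1,4), … and 12 more.
Total: 24.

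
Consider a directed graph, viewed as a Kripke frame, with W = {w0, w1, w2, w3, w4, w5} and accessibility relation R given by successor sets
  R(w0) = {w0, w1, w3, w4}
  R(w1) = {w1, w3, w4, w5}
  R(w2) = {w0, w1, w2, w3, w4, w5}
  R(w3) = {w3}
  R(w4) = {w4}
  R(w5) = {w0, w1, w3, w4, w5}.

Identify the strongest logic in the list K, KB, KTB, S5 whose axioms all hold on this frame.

K

Symmetric (axiom B): no — w0 R w1 but not w1 R w0.
Reflexive (axiom T): yes — every world is R-related to itself.
Euclidean (axiom 5): no — w0 R w3 and w0 R w1, but not w3 R w1.
So F validates K; KB would additionally require R to be symmetric. The strongest is K.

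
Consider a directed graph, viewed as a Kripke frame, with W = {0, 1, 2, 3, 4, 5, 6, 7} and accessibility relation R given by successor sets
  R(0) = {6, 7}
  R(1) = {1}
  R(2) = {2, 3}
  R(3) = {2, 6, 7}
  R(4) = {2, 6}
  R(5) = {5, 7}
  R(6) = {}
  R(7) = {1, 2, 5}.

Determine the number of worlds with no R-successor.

Enumerating: 6.

1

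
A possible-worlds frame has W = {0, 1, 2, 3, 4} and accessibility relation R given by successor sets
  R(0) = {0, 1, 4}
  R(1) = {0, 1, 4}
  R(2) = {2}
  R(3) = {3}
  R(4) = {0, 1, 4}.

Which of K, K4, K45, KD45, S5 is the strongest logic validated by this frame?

S5

Transitive (axiom 4): yes — every two-step R-path is closed by a direct edge.
Euclidean (axiom 5): yes — any two successors of a common world are R-related.
Serial (axiom D): yes — every world has a successor (e.g. 0 R 0).
Reflexive (axiom T): yes — every world is R-related to itself.
So F validates K, K4, K45, KD45, S5. The strongest is S5.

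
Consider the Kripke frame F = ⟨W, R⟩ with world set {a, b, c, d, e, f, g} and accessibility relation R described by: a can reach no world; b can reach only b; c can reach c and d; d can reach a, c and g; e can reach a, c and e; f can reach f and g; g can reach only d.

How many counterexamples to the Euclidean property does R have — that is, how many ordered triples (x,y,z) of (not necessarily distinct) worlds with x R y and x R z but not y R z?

Enumerating: (c,d,d), (d,a,a), (d,a,c), (d,a,g), (d,c,a), (d,c,g), (d,g,a), (d,g,c), (d,g,g), (e,a,a), (e,a,c), (e,a,e), (e,c,a), (e,c,e), (f,g,f), (f,g,g), (g,d,d).

17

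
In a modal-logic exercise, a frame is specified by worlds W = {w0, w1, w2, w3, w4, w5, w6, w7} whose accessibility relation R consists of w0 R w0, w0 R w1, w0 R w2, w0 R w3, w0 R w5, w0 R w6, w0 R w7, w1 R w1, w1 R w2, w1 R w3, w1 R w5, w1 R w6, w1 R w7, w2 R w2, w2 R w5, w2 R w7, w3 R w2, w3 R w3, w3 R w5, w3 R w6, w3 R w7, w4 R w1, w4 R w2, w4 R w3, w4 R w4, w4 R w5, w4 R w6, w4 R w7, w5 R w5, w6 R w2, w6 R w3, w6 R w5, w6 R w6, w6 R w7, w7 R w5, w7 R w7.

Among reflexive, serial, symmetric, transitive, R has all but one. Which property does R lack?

Reflexive: yes — every world is R-related to itself.
Serial: yes — every world has a successor (e.g. w0 R w0).
Symmetric: no — w0 R w1 but not w1 R w0.
Transitive: yes — every two-step R-path is closed by a direct edge.
Only symmetric fails.

symmetric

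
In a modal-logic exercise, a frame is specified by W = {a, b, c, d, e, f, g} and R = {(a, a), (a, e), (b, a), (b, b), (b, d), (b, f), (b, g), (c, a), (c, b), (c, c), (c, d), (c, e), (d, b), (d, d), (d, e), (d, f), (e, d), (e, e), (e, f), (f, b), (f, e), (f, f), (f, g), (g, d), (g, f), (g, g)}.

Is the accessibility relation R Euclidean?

No

Euclidean: no — b R a and b R d, but not a R d.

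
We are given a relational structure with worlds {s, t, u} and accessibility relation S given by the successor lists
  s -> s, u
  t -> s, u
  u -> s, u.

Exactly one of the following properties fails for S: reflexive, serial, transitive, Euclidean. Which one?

reflexive

Reflexive: no — t is not related to itself.
Serial: yes — every world has a successor (e.g. s S s).
Transitive: yes — every two-step S-path is closed by a direct edge.
Euclidean: yes — any two successors of a common world are S-related.
Only reflexive fails.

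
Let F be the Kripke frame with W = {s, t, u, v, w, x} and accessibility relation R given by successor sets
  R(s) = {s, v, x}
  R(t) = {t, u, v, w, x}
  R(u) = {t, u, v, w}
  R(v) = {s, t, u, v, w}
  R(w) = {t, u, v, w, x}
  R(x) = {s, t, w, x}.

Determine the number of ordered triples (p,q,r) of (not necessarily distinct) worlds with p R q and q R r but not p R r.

20

Enumerating: (s,v,t), (s,v,u), (s,v,w), (s,x,t), (s,x,w), (t,v,s), (t,x,s), (u,t,x), (u,v,s), (u,w,x), (v,s,x), (v,t,x), … and 8 more.
Total: 20.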